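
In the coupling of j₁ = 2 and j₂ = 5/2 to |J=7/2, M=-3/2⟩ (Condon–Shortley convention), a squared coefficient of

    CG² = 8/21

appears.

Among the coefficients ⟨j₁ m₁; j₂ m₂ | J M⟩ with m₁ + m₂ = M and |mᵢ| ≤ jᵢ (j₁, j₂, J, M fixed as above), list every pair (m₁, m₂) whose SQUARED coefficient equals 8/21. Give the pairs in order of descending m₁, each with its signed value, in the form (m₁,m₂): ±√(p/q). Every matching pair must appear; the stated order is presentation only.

Admissible pairs with m₁+m₂ = M = -3/2: (-2,1/2), (-1,-1/2), (0,-3/2), (1,-5/2)
  (m₁,m₂)=(1,-5/2): CG² = 5/21, CG = +√(5/21)
  (m₁,m₂)=(0,-3/2): CG² = 2/7, CG = +√(2/7)
  (m₁,m₂)=(-1,-1/2): CG² = 2/21, CG = −√(2/21)
  (m₁,m₂)=(-2,1/2): CG² = 8/21, CG = −√(8/21)   ← matches the target
Pairs with CG² = 8/21: (-2,1/2): −√(8/21)

(-2,1/2): −√(8/21)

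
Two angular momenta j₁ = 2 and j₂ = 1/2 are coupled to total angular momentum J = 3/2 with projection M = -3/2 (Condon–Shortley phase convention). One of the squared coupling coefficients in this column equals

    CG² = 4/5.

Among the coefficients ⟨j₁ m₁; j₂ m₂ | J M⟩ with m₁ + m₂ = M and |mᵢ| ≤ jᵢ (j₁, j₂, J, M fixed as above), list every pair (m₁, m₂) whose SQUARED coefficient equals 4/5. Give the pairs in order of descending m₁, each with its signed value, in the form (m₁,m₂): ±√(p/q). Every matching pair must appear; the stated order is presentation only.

(-2,1/2): −√(4/5)

Admissible pairs with m₁+m₂ = M = -3/2: (-2,1/2), (-1,-1/2)
  (m₁,m₂)=(-1,-1/2): CG² = 1/5, CG = +√(1/5)
  (m₁,m₂)=(-2,1/2): CG² = 4/5, CG = −√(4/5)   ← matches the target
Pairs with CG² = 4/5: (-2,1/2): −√(4/5)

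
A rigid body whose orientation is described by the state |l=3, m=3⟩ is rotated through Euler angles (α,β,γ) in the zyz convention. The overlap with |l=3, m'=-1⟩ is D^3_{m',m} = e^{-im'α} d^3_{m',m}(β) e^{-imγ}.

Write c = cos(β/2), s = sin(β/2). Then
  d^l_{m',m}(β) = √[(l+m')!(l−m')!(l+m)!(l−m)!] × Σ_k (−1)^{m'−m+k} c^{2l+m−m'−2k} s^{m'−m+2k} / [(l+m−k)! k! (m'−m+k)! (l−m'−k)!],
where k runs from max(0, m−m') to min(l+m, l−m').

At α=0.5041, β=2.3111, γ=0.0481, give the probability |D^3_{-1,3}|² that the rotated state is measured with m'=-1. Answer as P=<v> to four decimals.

First d^3_{-1,3}(β=2.3111), then the phase factors e^{-i(-1)α} and e^{-i(3)γ}:
Half-angle: c=0.403415, s=0.915017. N=√(2·24·720·1)=185.903201
Admissible k: 4..4 (factorial args all ≥0)
  k=4: (−1)^0·185.9032/(48)·0.4034^2·0.9150^4 = +0.441842
d^3_{-1,3}(2.3111) = +0.441842
|D^3_{-1,3}|² = |d^3_{-1,3}(β)|² = (+0.441842)² = 0.195224 (the z-rotation phases have unit modulus)

P=0.1952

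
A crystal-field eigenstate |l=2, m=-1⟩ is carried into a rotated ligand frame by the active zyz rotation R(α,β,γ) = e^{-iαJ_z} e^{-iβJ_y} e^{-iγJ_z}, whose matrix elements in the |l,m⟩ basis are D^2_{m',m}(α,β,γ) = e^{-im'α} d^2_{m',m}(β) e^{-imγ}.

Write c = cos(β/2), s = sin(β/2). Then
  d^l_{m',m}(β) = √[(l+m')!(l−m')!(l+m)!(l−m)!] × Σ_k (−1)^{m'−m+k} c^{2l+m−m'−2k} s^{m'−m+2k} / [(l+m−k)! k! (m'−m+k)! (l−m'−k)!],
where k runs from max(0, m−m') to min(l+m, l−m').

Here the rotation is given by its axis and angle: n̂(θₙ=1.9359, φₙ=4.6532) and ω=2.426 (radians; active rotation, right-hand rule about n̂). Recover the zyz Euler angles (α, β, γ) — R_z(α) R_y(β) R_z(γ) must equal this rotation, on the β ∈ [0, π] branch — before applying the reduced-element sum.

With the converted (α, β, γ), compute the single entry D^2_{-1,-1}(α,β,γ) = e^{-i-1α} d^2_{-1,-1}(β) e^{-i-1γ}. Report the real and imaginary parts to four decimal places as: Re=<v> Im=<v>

Re=-0.0223 Im=0.4830

Axis–angle → zyz. n̂ = (sinθₙcosφₙ, sinθₙsinφₙ, cosθₙ) = (-0.055255, -0.932451, -0.357046), ω = 2.4260.
R = I cosω + sinω [n̂]ₓ + (1−cosω) n̂n̂ᵀ gives
  R = [-0.749347, +0.324653, -0.577130; -0.143838, +0.770949, +0.620441; +0.646366, +0.547939, -0.531011]
β = atan2(√(R₁₃²+R₂₃²), R₃₃) = 2.130590; α = atan2(R₂₃, R₁₃) mod 2π = 2.320044; γ = atan2(R₃₂, −R₃₁) mod 2π = 2.438422
Split into d^2_{-1,-1}(β=2.1306) × two z-phases.
c=cos(2.130590/2)=0.484246, s=sin(2.130590/2)=0.874932; N=√[1·6·1·6]=6.000000
k∈{0,1} keeps every argument non-negative
  k=0: (−1)^0·6.0000/(6)·0.4842^4·0.8749^0 = +0.054988
  k=1: (−1)^1·6.0000/(2)·0.4842^2·0.8749^2 = -0.538520
d^2_{-1,-1}(2.1306) = +0.054988 -0.538520 = -0.483533
Phases: e^{-i·(-1)·2.3200}=-0.681088+0.732201i, e^{-i·(-1)·2.4384}=-0.762796+0.646639i ⇒ D=-0.022272+0.483019i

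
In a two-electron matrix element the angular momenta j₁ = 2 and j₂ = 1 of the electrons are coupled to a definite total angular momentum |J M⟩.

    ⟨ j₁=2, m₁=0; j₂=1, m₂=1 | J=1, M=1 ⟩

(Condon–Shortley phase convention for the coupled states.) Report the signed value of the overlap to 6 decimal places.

√[3·2!2!0!/5! · 2!2!2!0!2!0!] = √(8/5)
  +(−1)^2/∏(2,0,0,0,2,0)! = 1/4  (running 1/4)
⟨..|..⟩ = √(8/5)·(1/4) = +0.316228

+√(1/10) ≈ +0.316228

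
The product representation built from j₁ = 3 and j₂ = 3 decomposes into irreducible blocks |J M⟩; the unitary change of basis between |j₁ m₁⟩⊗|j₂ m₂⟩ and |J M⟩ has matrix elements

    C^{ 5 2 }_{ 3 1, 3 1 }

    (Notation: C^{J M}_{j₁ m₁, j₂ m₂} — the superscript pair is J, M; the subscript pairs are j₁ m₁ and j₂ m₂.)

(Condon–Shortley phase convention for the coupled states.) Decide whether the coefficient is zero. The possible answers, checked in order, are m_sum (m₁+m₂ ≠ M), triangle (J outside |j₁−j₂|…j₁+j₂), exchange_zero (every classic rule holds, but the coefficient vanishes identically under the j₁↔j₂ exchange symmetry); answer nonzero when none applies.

m-sum: m₁+m₂ = 1+1 = 2, M = 2  ✓
triangle: |j₁−j₂| = 0 ≤ J = 5 ≤ j₁+j₂ = 6  ✓
exchange: j₁=j₂ and m₁=m₂, and (−1)^(j₁+j₂−J) = (−1)^1 = −1 forces ⟨j₁m₁;j₂m₂|JM⟩ = −⟨j₂m₂;j₁m₁|JM⟩ = −⟨j₁m₁;j₂m₂|JM⟩ ⇒ the coefficient vanishes identically
Racah sum check: Σ_k collapses to 0 ⇒ CG = 0

exchange_zero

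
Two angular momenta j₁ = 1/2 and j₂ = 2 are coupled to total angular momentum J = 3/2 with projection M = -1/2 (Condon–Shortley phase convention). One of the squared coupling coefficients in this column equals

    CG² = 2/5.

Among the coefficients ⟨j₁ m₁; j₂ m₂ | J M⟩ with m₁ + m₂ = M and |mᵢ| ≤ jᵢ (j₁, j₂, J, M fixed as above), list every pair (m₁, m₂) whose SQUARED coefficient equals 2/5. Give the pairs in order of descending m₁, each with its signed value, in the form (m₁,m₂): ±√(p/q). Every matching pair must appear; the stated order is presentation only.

Admissible pairs with m₁+m₂ = M = -1/2: (-1/2,0), (1/2,-1)
  (m₁,m₂)=(1/2,-1): CG² = 3/5, CG = +√(3/5)
  (m₁,m₂)=(-1/2,0): CG² = 2/5, CG = −√(2/5)   ← matches the target
Pairs with CG² = 2/5: (-1/2,0): −√(2/5)

(-1/2,0): −√(2/5)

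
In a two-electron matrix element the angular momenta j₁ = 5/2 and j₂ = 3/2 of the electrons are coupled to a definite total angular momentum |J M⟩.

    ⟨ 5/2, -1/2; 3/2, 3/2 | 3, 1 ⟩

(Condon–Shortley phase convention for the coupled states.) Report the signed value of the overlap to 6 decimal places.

j₁+j₂−J=1  J+j₁−j₂=4  J−j₁+j₂=2  j₁+j₂+J+1=8
(j₁±m₁, j₂±m₂, J±M) = (2,3,3,0,4,2)
P² = 144/5
sum k=1..1:
  [1] −1/8 = -1/8
S = -1/8
C² = P²·S² = 9/20 ; C = -0.670820

−√(9/20) ≈ -0.670820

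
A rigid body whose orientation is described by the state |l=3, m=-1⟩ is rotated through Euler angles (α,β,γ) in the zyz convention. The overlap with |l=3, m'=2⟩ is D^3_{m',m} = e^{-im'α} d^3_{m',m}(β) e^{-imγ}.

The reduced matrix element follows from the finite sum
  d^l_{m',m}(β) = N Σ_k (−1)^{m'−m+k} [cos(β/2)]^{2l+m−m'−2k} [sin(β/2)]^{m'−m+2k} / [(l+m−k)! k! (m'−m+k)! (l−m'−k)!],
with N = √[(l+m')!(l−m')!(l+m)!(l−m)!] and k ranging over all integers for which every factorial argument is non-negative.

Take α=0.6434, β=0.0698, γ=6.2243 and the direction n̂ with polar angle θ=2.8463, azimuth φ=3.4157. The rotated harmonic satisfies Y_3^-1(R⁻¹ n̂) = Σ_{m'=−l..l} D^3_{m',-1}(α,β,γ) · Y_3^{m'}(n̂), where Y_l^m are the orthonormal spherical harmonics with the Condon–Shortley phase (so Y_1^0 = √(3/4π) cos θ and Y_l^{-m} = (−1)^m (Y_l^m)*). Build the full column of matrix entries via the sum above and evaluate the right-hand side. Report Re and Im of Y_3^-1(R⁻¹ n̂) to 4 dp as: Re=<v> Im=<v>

Need the full column D^3_{m',-1} for m'=−3..3 at α=0.6434, β=0.0698, γ=6.2243.
cos(β/2)=0.999391, sin(β/2)=0.034893
d^3_{-3,-1}: single k=2 term ⇒ +0.004704;  D = -0.001392+0.004493i
d^3_{-2,-1}: k∈[1..2] ⇒ +0.110006 -0.000268 = +0.109737;  D = +0.036894+0.103350i
d^3_{-1,-1}: k∈[0..2] ⇒ +0.996352 -0.009716 +0.000009 = +0.986644;  D = +0.822842+0.544425i
d^3_{0,-1}: k∈[0..2] ⇒ -0.120505 +0.000441 -0.000000 = -0.120065;  D = -0.119856+0.007066i
d^3_{1,-1}: k∈[0..2] ⇒ +0.007287 -0.000012 +0.000000 = +0.007275;  D = +0.005554-0.004700i
d^3_{2,-1}: k∈[0..1] ⇒ -0.000268 +0.000000 = -0.000268;  D = -0.000060+0.000261i
d^3_{3,-1}: single k=0 term ⇒ +0.000006;  D = -0.000002-0.000005i
Y_3^{m'}(θ=2.8463,φ=3.4157) and Σ D·Y over m':
  (-0.0014+0.0045i)·(-0.0070+0.0075i)  (+0.0369+0.1033i)·(-0.0707+0.0432i)  (+0.8228+0.5444i)·(-0.3238+0.0911i)  (-0.1199+0.0071i)·(-0.5629+0.0000i)  (+0.0056-0.0047i)·(+0.3238+0.0911i)  (-0.0001+0.0003i)·(-0.0707-0.0432i)  (-0.0000-0.0000i)·(+0.0070+0.0075i)
Y_3^-1(R⁻¹ n̂) = -0.253413-0.112137i

Re=-0.2534 Im=-0.1121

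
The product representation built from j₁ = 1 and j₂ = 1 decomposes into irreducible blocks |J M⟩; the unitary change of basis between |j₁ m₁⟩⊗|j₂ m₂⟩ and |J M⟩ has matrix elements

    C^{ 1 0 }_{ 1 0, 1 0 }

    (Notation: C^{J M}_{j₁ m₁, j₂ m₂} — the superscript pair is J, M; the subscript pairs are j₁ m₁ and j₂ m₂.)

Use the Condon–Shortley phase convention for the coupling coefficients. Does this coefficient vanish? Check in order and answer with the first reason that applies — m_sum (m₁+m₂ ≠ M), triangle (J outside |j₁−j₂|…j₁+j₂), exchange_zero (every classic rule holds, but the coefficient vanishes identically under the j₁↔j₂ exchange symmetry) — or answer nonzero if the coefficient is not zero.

m-sum: m₁+m₂ = 0+0 = 0, M = 0  ✓
triangle: |j₁−j₂| = 0 ≤ J = 1 ≤ j₁+j₂ = 2  ✓
exchange: j₁=j₂ and m₁=m₂, and (−1)^(j₁+j₂−J) = (−1)^1 = −1 forces ⟨j₁m₁;j₂m₂|JM⟩ = −⟨j₂m₂;j₁m₁|JM⟩ = −⟨j₁m₁;j₂m₂|JM⟩ ⇒ the coefficient vanishes identically
Racah sum check: Σ_k collapses to 0 ⇒ CG = 0

exchange_zero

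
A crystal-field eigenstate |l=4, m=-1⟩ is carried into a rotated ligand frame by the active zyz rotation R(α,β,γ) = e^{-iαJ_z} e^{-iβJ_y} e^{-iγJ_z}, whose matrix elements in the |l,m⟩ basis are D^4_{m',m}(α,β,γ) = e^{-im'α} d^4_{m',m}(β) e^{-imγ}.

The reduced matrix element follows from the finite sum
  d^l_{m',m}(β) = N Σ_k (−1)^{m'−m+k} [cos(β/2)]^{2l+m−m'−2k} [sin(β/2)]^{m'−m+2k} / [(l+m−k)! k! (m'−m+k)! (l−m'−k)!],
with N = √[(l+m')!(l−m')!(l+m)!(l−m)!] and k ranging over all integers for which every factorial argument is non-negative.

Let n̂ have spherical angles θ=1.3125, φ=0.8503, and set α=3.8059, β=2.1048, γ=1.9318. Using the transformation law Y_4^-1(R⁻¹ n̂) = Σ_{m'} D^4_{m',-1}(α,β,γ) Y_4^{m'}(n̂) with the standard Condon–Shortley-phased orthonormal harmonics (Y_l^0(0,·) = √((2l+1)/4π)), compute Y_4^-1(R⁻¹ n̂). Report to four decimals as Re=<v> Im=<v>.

Re=0.3841 Im=-0.2708

Need the full column D^4_{m',-1} for m'=−4..4 at α=3.8059, β=2.1048, γ=1.9318.
cos(β/2)=0.495488, sin(β/2)=0.868615
d^4_{-4,-1}: single k=3 term ⇒ +0.146467;  D = -0.018022-0.145354i
d^4_{-3,-1}: k∈[2..3] ⇒ +0.088618 -0.453900 = -0.365282;  D = -0.258878-0.257706i
d^4_{-2,-1}: k∈[1..3] ⇒ +0.027021 -0.415196 +0.850649 = +0.462474;  D = -0.459213-0.054823i
d^4_{-1,-1}: k∈[0..3] ⇒ +0.003633 -0.167473 +1.029348 -1.054459 = -0.188950;  D = -0.161529+0.098034i
d^4_{0,-1}: k∈[0..3] ⇒ -0.028482 +0.525186 -1.613993 +0.826683 = -0.290606;  D = +0.102646-0.271875i
d^4_{1,-1}: k∈[0..3] ⇒ +0.111648 -1.029348 +1.581688 -0.324055 = +0.339934;  D = -0.101530-0.324418i
d^4_{2,-1}: k∈[0..2] ⇒ -0.276797 +1.275973 -0.784260 = +0.214916;  D = +0.176990+0.121915i
d^4_{3,-1}: k∈[0..1] ⇒ +0.453900 -0.836951 = -0.383051;  D = +0.382336-0.023398i
d^4_{4,-1}: single k=0 term ⇒ -0.450121;  D = -0.336787+0.298636i
Y_4^{m'}(θ=1.3125,φ=0.8503) and Σ D·Y over m':
  (-0.0180-0.1454i)·(-0.3737+0.0993i)  (-0.2589-0.2577i)·(-0.2400-0.1609i)  (-0.4592-0.0548i)·(+0.0220+0.1685i)  (-0.1615+0.0980i)·(-0.1960+0.2233i)  (+0.1026-0.2719i)·(+0.1261+0.0000i)  (-0.1015-0.3244i)·(+0.1960+0.2233i)  (+0.1770+0.1219i)·(+0.0220-0.1685i)  (+0.3823-0.0234i)·(+0.2400-0.1609i)  (-0.3368+0.2986i)·(-0.3737-0.0993i)
Y_4^-1(R⁻¹ n̂) = +0.384129-0.270802i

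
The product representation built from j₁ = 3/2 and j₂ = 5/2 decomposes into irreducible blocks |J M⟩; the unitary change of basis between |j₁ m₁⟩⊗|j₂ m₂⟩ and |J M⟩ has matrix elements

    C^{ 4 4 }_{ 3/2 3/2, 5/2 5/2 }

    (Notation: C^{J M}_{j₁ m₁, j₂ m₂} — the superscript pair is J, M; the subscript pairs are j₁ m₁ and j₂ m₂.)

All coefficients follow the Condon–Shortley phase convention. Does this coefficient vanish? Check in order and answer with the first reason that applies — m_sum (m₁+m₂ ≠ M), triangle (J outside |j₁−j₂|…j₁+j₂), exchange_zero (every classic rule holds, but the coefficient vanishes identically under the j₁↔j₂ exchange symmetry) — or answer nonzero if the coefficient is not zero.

nonzero

m-sum: m₁+m₂ = 3/2+5/2 = 4, M = 4  ✓
triangle: |j₁−j₂| = 1 ≤ J = 4 ≤ j₁+j₂ = 4  ✓
exchange: j₁≠j₂ or m₁≠m₂ — the exchange symmetry imposes no constraint here
value check: CG = +1 = +1.000000 ≠ 0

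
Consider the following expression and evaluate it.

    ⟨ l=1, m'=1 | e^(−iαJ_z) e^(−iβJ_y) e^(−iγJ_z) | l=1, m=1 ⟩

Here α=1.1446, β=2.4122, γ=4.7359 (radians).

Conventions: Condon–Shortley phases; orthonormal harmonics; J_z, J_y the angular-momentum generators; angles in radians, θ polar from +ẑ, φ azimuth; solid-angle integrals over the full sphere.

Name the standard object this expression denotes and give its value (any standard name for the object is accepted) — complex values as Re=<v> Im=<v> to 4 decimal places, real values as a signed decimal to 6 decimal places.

This is a Wigner D-matrix element — the rotation-matrix element ⟨l m'| R(α,β,γ) |l m⟩ in the angular-momentum basis.
First d^1_{1,1}(β=2.4122), then the phase factors e^{-i(1)α} and e^{-i(1)γ}:
With c≡cos(β/2)=0.356666 and s≡sin(β/2)=0.934232, N=[2·1·2·1]^{1/2}=2.000000
k∈{0} keeps every argument non-negative
  k=0: (−1)^0·2.0000/(2)·0.3567^2·0.9342^0 = +0.127210
d^1_{1,1}(2.4122) = +0.127210
Phases: e^{-i·(1)·1.1446}=+0.413410-0.910545i, e^{-i·(1)·4.7359}=+0.023509+0.999724i ⇒ D=+0.117035+0.049853i

Wigner D-matrix element, Re=0.1170 Im=0.0499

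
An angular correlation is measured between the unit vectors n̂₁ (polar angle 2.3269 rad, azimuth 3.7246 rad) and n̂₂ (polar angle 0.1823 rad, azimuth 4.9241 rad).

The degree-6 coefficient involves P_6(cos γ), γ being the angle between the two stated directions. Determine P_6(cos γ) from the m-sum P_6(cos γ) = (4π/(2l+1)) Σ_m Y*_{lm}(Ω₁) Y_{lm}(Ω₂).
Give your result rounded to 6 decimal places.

0.102259

Term-by-term m-sum for l=6 (normalisation 4π/13 = 0.966644):
  [-6]  conj(Y_{6,-6})(Ω₁) = -0.06712 - 0.02499j ; Y_{6,-6}(Ω₂) = -0.00001 + 0.00002j ; Δ = 0.00000 - 0.00000j
  [-5]  conj(Y_{6,-5})(Ω₁) = -0.22801 + 0.05256j ; Y_{6,-5}(Ω₂) = 0.00028 + 0.00016j ; Δ = -0.00007 - 0.00002j
  [-4]  conj(Y_{6,-4})(Ω₁) = -0.28805 + 0.30232j ; Y_{6,-4}(Ω₂) = 0.00246 - 0.00278j ; Δ = 0.00013 + 0.00155j
  [-3]  conj(Y_{6,-3})(Ω₁) = -0.06645 + 0.36886j ; Y_{6,-3}(Ω₂) = -0.01730 - 0.02347j ; Δ = 0.00981 - 0.00482j
  [-2]  conj(Y_{6,-2})(Ω₁) = -0.01092 - 0.02549j ; Y_{6,-2}(Ω₂) = -0.14110 + 0.06359j ; Δ = 0.00316 + 0.00290j
  [-1]  conj(Y_{6,-1})(Ω₁) = -0.31064 - 0.20486j ; Y_{6,-1}(Ω₂) = 0.10576 + 0.49208j ; Δ = 0.06795 - 0.17452j
  [+0]  conj(Y_{6,0})(Ω₁) = -0.08123 + 0.00000j ; Y_{6,0}(Ω₂) = 0.69154 + 0.00000j ; Δ = -0.05617 + 0.00000j
  [+1]  conj(Y_{6,1})(Ω₁) = 0.31064 - 0.20486j ; Y_{6,1}(Ω₂) = -0.10576 + 0.49208j ; Δ = 0.06795 + 0.17452j
  [+2]  conj(Y_{6,2})(Ω₁) = -0.01092 + 0.02549j ; Y_{6,2}(Ω₂) = -0.14110 - 0.06359j ; Δ = 0.00316 - 0.00290j
  [+3]  conj(Y_{6,3})(Ω₁) = 0.06645 + 0.36886j ; Y_{6,3}(Ω₂) = 0.01730 - 0.02347j ; Δ = 0.00981 + 0.00482j
  [+4]  conj(Y_{6,4})(Ω₁) = -0.28805 - 0.30232j ; Y_{6,4}(Ω₂) = 0.00246 + 0.00278j ; Δ = 0.00013 - 0.00155j
  [+5]  conj(Y_{6,5})(Ω₁) = 0.22801 + 0.05256j ; Y_{6,5}(Ω₂) = -0.00028 + 0.00016j ; Δ = -0.00007 + 0.00002j
  [+6]  conj(Y_{6,6})(Ω₁) = -0.06712 + 0.02499j ; Y_{6,6}(Ω₂) = -0.00001 - 0.00002j ; Δ = 0.00000 + 0.00000j
Accumulated sum 0.10579 - 0.00000j; after 4π/(2l+1) scaling, 0.10226 - 0.00000j ⇒ P_6 = 0.102259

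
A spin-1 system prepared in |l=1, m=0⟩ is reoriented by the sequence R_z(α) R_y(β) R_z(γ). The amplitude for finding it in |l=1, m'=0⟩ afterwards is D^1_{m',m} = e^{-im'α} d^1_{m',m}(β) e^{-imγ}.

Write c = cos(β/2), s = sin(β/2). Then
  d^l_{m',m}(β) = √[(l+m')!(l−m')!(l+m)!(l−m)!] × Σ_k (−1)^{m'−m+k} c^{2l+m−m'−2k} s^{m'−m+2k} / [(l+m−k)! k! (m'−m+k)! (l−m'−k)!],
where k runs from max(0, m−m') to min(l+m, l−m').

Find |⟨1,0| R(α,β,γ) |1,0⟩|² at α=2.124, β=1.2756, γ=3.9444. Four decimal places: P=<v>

P=0.0846

Split into d^1_{0,0}(β=1.2756) × two z-phases.
With c≡cos(β/2)=0.803408 and s≡sin(β/2)=0.595429, N=[1·1·1·1]^{1/2}=1.000000
The bounds max(0,m−m')=0 and min(l+m,l−m')=1 give 2 terms
  k=0: (−1)^0·1.0000/(1)·0.8034^2·0.5954^0 = +0.645464
  k=1: (−1)^1·1.0000/(1)·0.8034^0·0.5954^2 = -0.354536
d^1_{0,0}(1.2756) = +0.645464 -0.354536 = +0.290928
|D^1_{0,0}|² = |d^1_{0,0}(β)|² = (+0.290928)² = 0.084639 (the z-rotation phases have unit modulus)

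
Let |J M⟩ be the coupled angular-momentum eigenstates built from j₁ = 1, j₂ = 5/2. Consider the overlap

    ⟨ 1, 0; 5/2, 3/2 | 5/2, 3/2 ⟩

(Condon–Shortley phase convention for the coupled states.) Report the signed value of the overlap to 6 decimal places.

-0.507093  (= −√(9/35))

triangle: 1!·1!·4!/7! = 24/5040
(j±m)!: 1!·1!·4!·1!·4!·1! = 576
prefactor² = (2J+1)·Δ·N² = 576/35
  k=0: +1/(0!·1!·1!·4!·0!·0!) = 1/24
  k=1: −1/(1!·0!·0!·3!·1!·1!) = -1/6
Σ = -1/8  ⇒  CG² = 576/35·(-1/8)² = 9/35
CG = −√(9/35) = -0.507093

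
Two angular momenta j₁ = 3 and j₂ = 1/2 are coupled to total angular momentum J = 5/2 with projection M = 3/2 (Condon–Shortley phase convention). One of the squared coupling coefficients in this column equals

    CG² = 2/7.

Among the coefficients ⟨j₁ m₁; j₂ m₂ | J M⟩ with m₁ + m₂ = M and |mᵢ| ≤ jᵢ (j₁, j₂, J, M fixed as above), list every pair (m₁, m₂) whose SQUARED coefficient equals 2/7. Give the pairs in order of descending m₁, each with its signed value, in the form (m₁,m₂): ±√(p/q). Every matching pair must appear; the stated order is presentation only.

(1,1/2): −√(2/7)

Admissible pairs with m₁+m₂ = M = 3/2: (1,1/2), (2,-1/2)
  (m₁,m₂)=(2,-1/2): CG² = 5/7, CG = +√(5/7)
  (m₁,m₂)=(1,1/2): CG² = 2/7, CG = −√(2/7)   ← matches the target
Pairs with CG² = 2/7: (1,1/2): −√(2/7)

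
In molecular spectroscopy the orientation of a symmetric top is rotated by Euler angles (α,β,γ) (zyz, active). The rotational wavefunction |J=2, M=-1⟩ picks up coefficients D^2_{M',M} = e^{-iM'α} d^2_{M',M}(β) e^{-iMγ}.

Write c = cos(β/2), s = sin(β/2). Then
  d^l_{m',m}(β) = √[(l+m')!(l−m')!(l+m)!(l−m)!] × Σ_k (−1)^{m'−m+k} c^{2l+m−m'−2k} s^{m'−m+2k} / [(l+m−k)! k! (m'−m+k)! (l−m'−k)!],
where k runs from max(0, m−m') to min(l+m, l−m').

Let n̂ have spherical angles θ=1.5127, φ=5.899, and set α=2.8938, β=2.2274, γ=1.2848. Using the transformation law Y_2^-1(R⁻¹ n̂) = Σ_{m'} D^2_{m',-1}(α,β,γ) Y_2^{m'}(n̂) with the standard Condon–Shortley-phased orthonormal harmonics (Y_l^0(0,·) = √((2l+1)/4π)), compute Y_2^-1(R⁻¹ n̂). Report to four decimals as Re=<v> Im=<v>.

Re=-0.1819 Im=-0.3143

Need the full column D^2_{m',-1} for m'=−2..2 at α=2.8938, β=2.2274, γ=1.2848.
cos(β/2)=0.441344, sin(β/2)=0.897338
d^2_{-2,-1}: single k=1 term ⇒ +0.154283;  D = +0.108678+0.109510i
d^2_{-1,-1}: k∈[0..1] ⇒ +0.037941 -0.470531 = -0.432590;  D = +0.220101+0.372410i
d^2_{0,-1}: k∈[0..1] ⇒ -0.188958 +0.781126 = +0.592168;  D = +0.167059+0.568115i
d^2_{1,-1}: k∈[0..1] ⇒ +0.470531 -0.648371 = -0.177840;  D = +0.006792+0.177710i
d^2_{2,-1}: single k=0 term ⇒ -0.637787;  D = +0.132697-0.623830i
Y_2^{m'}(θ=1.5127,φ=5.899) and Σ D·Y over m':
  (+0.1087+0.1095i)·(+0.2768+0.2675i)  (+0.2201+0.3724i)·(+0.0415+0.0168i)  (+0.1671+0.5681i)·(-0.3122+0.0000i)  (+0.0068+0.1777i)·(-0.0415+0.0168i)  (+0.1327-0.6238i)·(+0.2768-0.2675i)
Y_2^-1(R⁻¹ n̂) = -0.181917-0.314271i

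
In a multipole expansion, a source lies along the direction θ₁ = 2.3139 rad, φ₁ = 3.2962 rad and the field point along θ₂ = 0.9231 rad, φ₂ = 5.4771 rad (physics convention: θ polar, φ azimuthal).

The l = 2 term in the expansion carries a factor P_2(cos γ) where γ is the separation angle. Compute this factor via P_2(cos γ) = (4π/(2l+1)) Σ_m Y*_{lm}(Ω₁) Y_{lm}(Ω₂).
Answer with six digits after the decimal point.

0.331807

Summing Y*_{l m}(θ₁,φ₁)·Y_{l m}(θ₂,φ₂) over m ∈ [−2, 2]; prefactor 4π/(2·2+1) = 2.513274:
  term(m=-2) = -0.01767 + 0.04832j   from Y*(Ω₁)=0.19952 + 0.06374j, Y(Ω₂)=-0.01016 + 0.24545j
  term(m=-1) = 0.08197 + 0.11726j   from Y*(Ω₁)=0.38030 + 0.05927j, Y(Ω₂)=0.25735 + 0.26822j
  term(m=+0) = 0.00342 + 0.00000j   from Y*(Ω₁)=0.11773 + 0.00000j, Y(Ω₂)=0.02905 + 0.00000j
  term(m=+1) = 0.08197 - 0.11726j   from Y*(Ω₁)=-0.38030 + 0.05927j, Y(Ω₂)=-0.25735 + 0.26822j
  term(m=+2) = -0.01767 - 0.04832j   from Y*(Ω₁)=0.19952 - 0.06374j, Y(Ω₂)=-0.01016 - 0.24545j
Accumulated sum 0.13202 - 0.00000j; after 4π/(2l+1) scaling, 0.33181 - 0.00000j ⇒ P_2 = 0.331807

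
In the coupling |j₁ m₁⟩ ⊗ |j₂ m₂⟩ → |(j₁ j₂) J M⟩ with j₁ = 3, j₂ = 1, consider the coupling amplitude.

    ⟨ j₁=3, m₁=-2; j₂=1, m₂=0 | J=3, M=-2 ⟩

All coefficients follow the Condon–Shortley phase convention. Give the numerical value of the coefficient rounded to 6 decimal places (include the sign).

j₁+j₂−J=1  J+j₁−j₂=5  J−j₁+j₂=1  j₁+j₂+J+1=8
(j₁±m₁, j₂±m₂, J±M) = (1,5,1,1,1,5)
P² = 300
sum k=0..1:
  [0] +1/120 = 1/120
  [1] −1/24 = -1/24
S = -1/30
C² = P²·S² = 1/3 ; C = -0.577350

-0.577350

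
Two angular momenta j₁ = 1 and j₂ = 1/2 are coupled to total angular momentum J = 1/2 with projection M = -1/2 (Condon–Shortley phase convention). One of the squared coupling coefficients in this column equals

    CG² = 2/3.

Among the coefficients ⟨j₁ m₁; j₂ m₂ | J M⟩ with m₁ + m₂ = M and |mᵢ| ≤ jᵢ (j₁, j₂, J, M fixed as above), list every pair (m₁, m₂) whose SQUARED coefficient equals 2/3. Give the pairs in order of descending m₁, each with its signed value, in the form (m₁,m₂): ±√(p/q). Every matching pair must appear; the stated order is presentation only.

(-1,1/2): −√(2/3)

Admissible pairs with m₁+m₂ = M = -1/2: (-1,1/2), (0,-1/2)
  (m₁,m₂)=(0,-1/2): CG² = 1/3, CG = +√(1/3)
  (m₁,m₂)=(-1,1/2): CG² = 2/3, CG = −√(2/3)   ← matches the target
Pairs with CG² = 2/3: (-1,1/2): −√(2/3)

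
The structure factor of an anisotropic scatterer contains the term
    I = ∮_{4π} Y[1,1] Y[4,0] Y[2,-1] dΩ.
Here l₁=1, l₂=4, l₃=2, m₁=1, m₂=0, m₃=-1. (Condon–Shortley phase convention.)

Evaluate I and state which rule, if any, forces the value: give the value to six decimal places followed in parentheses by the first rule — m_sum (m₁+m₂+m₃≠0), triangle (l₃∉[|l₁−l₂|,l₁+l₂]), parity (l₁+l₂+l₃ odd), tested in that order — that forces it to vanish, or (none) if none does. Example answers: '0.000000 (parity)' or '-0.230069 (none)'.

triangle: need 3≤l₃≤5, have 2; I=0

0.000000 (triangle)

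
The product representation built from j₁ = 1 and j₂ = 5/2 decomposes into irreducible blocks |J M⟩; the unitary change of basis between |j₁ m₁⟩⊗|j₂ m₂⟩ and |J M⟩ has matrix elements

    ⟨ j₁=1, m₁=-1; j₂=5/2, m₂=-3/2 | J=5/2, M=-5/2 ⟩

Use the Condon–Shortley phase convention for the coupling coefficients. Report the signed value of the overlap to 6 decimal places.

√[6·1!1!4!/7! · 0!2!1!4!0!5!] = √(1152/7)
  +(−1)^1/∏(1,0,1,0,0,4)! = -1/24  (running -1/24)
⟨..|..⟩ = √(1152/7)·(-1/24) = -0.534522

-0.534522  (= −√(2/7))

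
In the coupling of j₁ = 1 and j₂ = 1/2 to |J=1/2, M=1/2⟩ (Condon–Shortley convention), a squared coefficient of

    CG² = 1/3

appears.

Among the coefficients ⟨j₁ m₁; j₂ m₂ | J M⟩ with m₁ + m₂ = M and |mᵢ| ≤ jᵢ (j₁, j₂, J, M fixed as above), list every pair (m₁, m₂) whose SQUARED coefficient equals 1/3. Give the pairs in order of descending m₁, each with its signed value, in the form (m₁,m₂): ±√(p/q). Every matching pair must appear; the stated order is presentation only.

Admissible pairs with m₁+m₂ = M = 1/2: (0,1/2), (1,-1/2)
  (m₁,m₂)=(1,-1/2): CG² = 2/3, CG = +√(2/3)
  (m₁,m₂)=(0,1/2): CG² = 1/3, CG = −√(1/3)   ← matches the target
Pairs with CG² = 1/3: (0,1/2): −√(1/3)

(0,1/2): −√(1/3)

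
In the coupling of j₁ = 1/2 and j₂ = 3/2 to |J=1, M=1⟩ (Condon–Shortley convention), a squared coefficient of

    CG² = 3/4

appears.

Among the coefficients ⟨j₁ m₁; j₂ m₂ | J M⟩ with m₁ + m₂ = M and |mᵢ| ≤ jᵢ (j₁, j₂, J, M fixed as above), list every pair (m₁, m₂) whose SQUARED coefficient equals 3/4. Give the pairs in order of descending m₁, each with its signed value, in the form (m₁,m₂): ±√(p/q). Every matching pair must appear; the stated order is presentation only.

Admissible pairs with m₁+m₂ = M = 1: (-1/2,3/2), (1/2,1/2)
  (m₁,m₂)=(1/2,1/2): CG² = 1/4, CG = +√(1/4)
  (m₁,m₂)=(-1/2,3/2): CG² = 3/4, CG = −√(3/4)   ← matches the target
Pairs with CG² = 3/4: (-1/2,3/2): −√(3/4)

(-1/2,3/2): −√(3/4)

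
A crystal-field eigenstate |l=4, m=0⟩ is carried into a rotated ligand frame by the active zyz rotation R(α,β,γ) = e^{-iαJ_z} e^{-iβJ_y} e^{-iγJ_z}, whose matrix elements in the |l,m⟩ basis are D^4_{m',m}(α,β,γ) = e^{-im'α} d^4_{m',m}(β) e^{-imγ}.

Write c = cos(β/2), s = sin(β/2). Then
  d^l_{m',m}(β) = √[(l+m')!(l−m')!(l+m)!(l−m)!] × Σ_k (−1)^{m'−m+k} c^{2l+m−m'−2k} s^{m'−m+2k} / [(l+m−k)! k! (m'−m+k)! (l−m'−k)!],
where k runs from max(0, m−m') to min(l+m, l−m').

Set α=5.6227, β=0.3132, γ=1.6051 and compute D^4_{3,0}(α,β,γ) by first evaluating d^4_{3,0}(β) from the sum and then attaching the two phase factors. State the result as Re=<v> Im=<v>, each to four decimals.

D^4_{3,0}(5.6227,0.3132,1.6051) = e^{-i·3·5.6227}·d^4_{3,0}(0.3132)·e^{-i·0·1.6051}. Compute d first:
With c≡cos(β/2)=0.987763 and s≡sin(β/2)=0.155961, N=[5040·1·24·24]^{1/2}=1703.830978
The bounds max(0,m−m')=0 and min(l+m,l−m')=1 give 2 terms
  k=0: (−1)^3·1703.8310/(144)·0.9878^5·0.1560^3 = -0.042206
  k=1: (−1)^4·1703.8310/(144)·0.9878^3·0.1560^5 = +0.001052
d^4_{3,0}(0.3132) = -0.042206 +0.001052 = -0.041154
D = (-0.399214+0.916858i)·(-0.041154)·(+1.000000+0.000000i) = +0.016429-0.037732i

Re=0.0164 Im=-0.0377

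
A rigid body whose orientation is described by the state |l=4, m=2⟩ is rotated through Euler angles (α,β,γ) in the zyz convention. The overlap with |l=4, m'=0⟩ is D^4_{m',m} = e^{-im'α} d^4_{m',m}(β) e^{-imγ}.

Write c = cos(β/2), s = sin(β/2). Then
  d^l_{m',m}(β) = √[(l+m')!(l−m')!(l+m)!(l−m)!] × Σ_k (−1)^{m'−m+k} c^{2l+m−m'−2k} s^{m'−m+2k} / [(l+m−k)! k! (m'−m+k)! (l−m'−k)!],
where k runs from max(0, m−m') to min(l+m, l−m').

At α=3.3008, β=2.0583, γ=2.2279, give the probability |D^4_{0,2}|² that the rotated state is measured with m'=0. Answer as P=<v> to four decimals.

Split into d^4_{0,2}(β=2.0583) × two z-phases.
c=cos(2.058300/2)=0.515547, s=sin(2.058300/2)=0.856861; N=√[24·24·720·2]=910.735966
k∈{2,3,4} keeps every argument non-negative
  k=2: (−1)^0·910.7360/(96)·0.5155^6·0.8569^2 = +0.130784
  k=3: (−1)^1·910.7360/(36)·0.5155^4·0.8569^4 = -0.963398
  k=4: (−1)^2·910.7360/(96)·0.5155^2·0.8569^6 = +0.997978
d^4_{0,2}(2.0583) = +0.130784 -0.963398 +0.997978 = +0.165363
|D^4_{0,2}|² = |d^4_{0,2}(β)|² = (+0.165363)² = 0.027345 (the z-rotation phases have unit modulus)

P=0.0273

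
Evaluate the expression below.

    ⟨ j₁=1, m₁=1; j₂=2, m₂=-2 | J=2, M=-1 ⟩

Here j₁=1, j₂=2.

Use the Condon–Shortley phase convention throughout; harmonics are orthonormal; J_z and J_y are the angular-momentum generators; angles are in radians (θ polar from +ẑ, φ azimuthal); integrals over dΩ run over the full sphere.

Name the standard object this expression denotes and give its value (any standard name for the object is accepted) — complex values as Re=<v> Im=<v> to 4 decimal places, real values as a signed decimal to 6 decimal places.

This is a Clebsch–Gordan (vector-coupling) coefficient.
√[5·1!1!3!/6! · 2!0!0!4!1!3!] = √(12)
  +(−1)^0/∏(0,1,0,0,1,3)! = 1/6  (running 1/6)
⟨..|..⟩ = √(12)·(1/6) = +0.577350

Clebsch–Gordan coefficient, +√(1/3) ≈ +0.577350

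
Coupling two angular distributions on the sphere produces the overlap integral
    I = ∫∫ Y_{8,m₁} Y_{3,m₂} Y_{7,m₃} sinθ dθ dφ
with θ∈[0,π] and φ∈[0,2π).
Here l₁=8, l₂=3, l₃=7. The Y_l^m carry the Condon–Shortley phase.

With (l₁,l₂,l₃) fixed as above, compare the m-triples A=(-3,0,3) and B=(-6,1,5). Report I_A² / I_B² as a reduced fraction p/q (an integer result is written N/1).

Shared (l₁,l₂,l₃)=(8,3,7): N and (l;000)² cancel in I_A²/I_B².
A: Δ = 4!·12!·2!/19! = 1/5290740; Racah Σ t=1..3: t=1:−1/87091200 t=2:+1/8709120 t=3:−1/11612160 = 1/58060800; ⇒ 3j(8 3 7; -3 0 3)² = 99/117572, sgn +1
B: Δ = 4!·12!·2!/19! = 1/5290740; Racah Σ t=2..4: t=2:+1/3832012800 t=3:−1/239500800 t=4:+1/348364800 = -1/958003200; ⇒ 3j(8 3 7; -6 1 5)² = 8/4845, sgn -1
I_A²/I_B² = (99/117572)/(8/4845) = 1485/2912

1485/2912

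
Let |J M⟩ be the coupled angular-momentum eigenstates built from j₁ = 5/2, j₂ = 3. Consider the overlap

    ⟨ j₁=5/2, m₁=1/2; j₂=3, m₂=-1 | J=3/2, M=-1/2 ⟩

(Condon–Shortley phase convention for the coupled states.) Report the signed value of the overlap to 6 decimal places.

√[4·4!1!2!/8! · 3!2!2!4!1!2!] = √(192/35)
  +(−1)^1/∏(1,3,1,1,0,1)! = -1/6  (running -1/6)
  +(−1)^2/∏(2,2,0,0,1,2)! = 1/8  (running -1/24)
⟨..|..⟩ = √(192/35)·(-1/24) = -0.097590

−√(1/105) = -0.097590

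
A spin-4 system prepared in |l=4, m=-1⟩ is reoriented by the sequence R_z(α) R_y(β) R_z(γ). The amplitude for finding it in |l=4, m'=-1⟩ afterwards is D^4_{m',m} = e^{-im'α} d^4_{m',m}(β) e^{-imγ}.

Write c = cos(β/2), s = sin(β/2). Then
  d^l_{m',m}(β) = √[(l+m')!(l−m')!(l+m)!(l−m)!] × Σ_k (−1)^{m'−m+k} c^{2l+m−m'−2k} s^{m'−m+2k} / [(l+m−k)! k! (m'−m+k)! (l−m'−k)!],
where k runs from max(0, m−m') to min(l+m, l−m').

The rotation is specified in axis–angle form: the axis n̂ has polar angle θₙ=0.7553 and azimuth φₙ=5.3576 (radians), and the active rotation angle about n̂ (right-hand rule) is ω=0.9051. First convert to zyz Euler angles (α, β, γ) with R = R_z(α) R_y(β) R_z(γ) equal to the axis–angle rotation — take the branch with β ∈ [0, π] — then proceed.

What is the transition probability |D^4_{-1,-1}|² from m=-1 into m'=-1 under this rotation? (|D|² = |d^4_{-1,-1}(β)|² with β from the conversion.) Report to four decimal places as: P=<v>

Axis–angle → zyz. n̂ = (sinθₙcosφₙ, sinθₙsinφₙ, cosθₙ) = (+0.412241, -0.547702, +0.728066), ω = 0.9051.
R = I cosω + sinω [n̂]ₓ + (1−cosω) n̂n̂ᵀ gives
  R = [+0.682592, -0.658953, -0.315989; +0.486276, +0.732316, -0.476707; +0.545531, +0.171738, +0.820306]
β = atan2(√(R₁₃²+R₂₃²), R₃₃) = 0.608851; α = atan2(R₂₃, R₁₃) mod 2π = 4.127027; γ = atan2(R₃₂, −R₃₁) mod 2π = 2.836605
Split into d^4_{-1,-1}(β=0.6089) × two z-phases.
c=cos(0.608851/2)=0.954019, s=sin(0.608851/2)=0.299745; N=√[6·120·6·120]=720.000000
k∈{0,1,2,3} keeps every argument non-negative
  k=0: (−1)^0·720.0000/(720)·0.9540^8·0.2997^0 = +0.686211
  k=1: (−1)^1·720.0000/(48)·0.9540^6·0.2997^2 = -1.016104
  k=2: (−1)^2·720.0000/(24)·0.9540^4·0.2997^4 = +0.200612
  k=3: (−1)^3·720.0000/(72)·0.9540^2·0.2997^6 = -0.006601
d^4_{-1,-1}(0.6089) = +0.686211 -1.016104 +0.200612 -0.006601 = -0.135882
|D^4_{-1,-1}|² = |d^4_{-1,-1}(β)|² = (-0.135882)² = 0.018464 (the z-rotation phases have unit modulus)

P=0.0185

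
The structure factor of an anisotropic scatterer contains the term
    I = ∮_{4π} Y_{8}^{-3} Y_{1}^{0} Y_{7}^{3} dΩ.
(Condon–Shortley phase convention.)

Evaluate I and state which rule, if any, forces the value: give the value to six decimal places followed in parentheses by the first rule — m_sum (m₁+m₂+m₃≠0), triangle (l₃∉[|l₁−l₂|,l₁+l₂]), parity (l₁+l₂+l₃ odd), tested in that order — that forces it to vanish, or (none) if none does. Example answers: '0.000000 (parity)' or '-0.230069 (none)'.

Checks pass: Σm=0; 16 even; l₃=7∈[7,9].
(2·8+1)(2·1+1)(2·7+1) = 765
Δ: 2! 14! 0! / 17! → 1/2040
sum: t=1:−1/25401600 = -1/25401600
3j²(8 1 7; 0 0 0) = Δ·Π!·Σ² = 8/255  (sign +1)
sum: t=1:−1/87091200 = -1/87091200
3j²(8 1 7; -3 0 3) = Δ·Π!·Σ² = 11/408  (sign -1)
combine: 4πI² = 765·8/255·11/408 = 11/17
take √, sign -1: I = -0.22691696
No selection rule forces the value: the integral is nonzero (none).

-0.226917 (none)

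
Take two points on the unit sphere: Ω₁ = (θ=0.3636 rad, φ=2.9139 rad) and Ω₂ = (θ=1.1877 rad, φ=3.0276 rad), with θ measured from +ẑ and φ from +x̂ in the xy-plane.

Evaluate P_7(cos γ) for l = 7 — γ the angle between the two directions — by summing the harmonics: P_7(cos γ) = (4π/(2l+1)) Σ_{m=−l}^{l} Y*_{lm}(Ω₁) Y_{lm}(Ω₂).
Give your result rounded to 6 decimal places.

Expand P_7 via completeness: Σ_{m} conj(Y_{7,m}) at Ω₁ times Y_{7,m} at Ω₂ —
  [-7]  conj(Y_{7,-7})(Ω₁) = 0.00001 + 0.00036j ; Y_{7,-7}(Ω₂) = -0.20616 - 0.21140j ; Δ = 0.00007 - 0.00008j
  [-6]  conj(Y_{7,-6})(Ω₁) = 0.00072 - 0.00346j ; Y_{7,-6}(Ω₂) = 0.34511 + 0.28135j ; Δ = 0.00122 - 0.00099j
  [-5]  conj(Y_{7,-5})(Ω₁) = -0.00906 + 0.01963j ; Y_{7,-5}(Ω₂) = -0.17312 - 0.11096j ; Δ = 0.00375 - 0.00239j
  [-4]  conj(Y_{7,-4})(Ω₁) = 0.05621 - 0.07243j ; Y_{7,-4}(Ω₂) = -0.21574 - 0.10581j ; Δ = -0.01979 + 0.00968j
  [-3]  conj(Y_{7,-3})(Ω₁) = -0.21022 + 0.17107j ; Y_{7,-3}(Ω₂) = 0.28525 + 0.10154j ; Δ = -0.07734 + 0.02745j
  [-2]  conj(Y_{7,-2})(Ω₁) = 0.46554 - 0.22798j ; Y_{7,-2}(Ω₂) = 0.11872 + 0.02754j ; Δ = 0.06155 - 0.01424j
  [-1]  conj(Y_{7,-1})(Ω₁) = -0.46832 + 0.10851j ; Y_{7,-1}(Ω₂) = -0.31602 - 0.03618j ; Δ = 0.15193 - 0.01735j
  [+0]  conj(Y_{7,0})(Ω₁) = -0.17138 + 0.00000j ; Y_{7,0}(Ω₂) = -0.08541 + 0.00000j ; Δ = 0.01464 + 0.00000j
  [+1]  conj(Y_{7,1})(Ω₁) = 0.46832 + 0.10851j ; Y_{7,1}(Ω₂) = 0.31602 - 0.03618j ; Δ = 0.15193 + 0.01735j
  [+2]  conj(Y_{7,2})(Ω₁) = 0.46554 + 0.22798j ; Y_{7,2}(Ω₂) = 0.11872 - 0.02754j ; Δ = 0.06155 + 0.01424j
  [+3]  conj(Y_{7,3})(Ω₁) = 0.21022 + 0.17107j ; Y_{7,3}(Ω₂) = -0.28525 + 0.10154j ; Δ = -0.07734 - 0.02745j
  [+4]  conj(Y_{7,4})(Ω₁) = 0.05621 + 0.07243j ; Y_{7,4}(Ω₂) = -0.21574 + 0.10581j ; Δ = -0.01979 - 0.00968j
  [+5]  conj(Y_{7,5})(Ω₁) = 0.00906 + 0.01963j ; Y_{7,5}(Ω₂) = 0.17312 - 0.11096j ; Δ = 0.00375 + 0.00239j
  [+6]  conj(Y_{7,6})(Ω₁) = 0.00072 + 0.00346j ; Y_{7,6}(Ω₂) = 0.34511 - 0.28135j ; Δ = 0.00122 + 0.00099j
  [+7]  conj(Y_{7,7})(Ω₁) = -0.00001 + 0.00036j ; Y_{7,7}(Ω₂) = 0.20616 - 0.21140j ; Δ = 0.00007 + 0.00008j
Accumulated sum 0.25742 + 0.00000j; after 4π/(2l+1) scaling, 0.21565 + 0.00000j ⇒ P_7 = 0.215655

0.215655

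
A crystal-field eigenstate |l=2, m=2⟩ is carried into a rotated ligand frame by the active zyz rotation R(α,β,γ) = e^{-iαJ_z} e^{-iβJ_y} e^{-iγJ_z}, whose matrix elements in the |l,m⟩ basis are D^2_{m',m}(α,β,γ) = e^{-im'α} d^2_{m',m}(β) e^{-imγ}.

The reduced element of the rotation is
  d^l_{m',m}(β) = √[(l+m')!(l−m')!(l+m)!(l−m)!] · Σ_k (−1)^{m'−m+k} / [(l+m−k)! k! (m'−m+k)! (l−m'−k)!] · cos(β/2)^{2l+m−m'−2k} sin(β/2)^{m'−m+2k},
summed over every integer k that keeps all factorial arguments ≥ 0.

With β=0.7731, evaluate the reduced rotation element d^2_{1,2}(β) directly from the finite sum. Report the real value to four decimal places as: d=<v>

d=0.5991

d^2_{1,2}(β=0.7731) via the finite sum:
c=cos(0.773100/2)=0.926215, s=sin(0.773100/2)=0.376995; N=√[6·1·24·1]=12.000000
k: max(0,(2)−(1))=1 … min(2+(2),2−(1))=1
  k=1: (−1)^0·12.0000/(6)·0.9262^3·0.3770^1 = +0.599103
d^2_{1,2}(0.7731) = +0.599103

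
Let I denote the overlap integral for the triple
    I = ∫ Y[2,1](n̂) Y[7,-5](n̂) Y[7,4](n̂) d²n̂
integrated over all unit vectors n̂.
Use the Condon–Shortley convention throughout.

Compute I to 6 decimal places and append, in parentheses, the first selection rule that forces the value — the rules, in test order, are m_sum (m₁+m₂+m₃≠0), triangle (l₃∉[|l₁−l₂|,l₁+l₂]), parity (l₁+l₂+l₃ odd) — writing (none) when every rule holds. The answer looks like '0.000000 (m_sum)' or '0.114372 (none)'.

-0.188767 (none)

m-sum 0 ✓  L=16 even ✓  5≤7≤9 ✓
Π(2lᵢ+1) = 5×15×15 = 1125
triangle coeff Δ(2,7,7) = 1/185640
Σ_t [0,2]: t=0:+1/2419200 t=1:−1/518400 t=2:+1/2419200 = -1/907200
(3j)²=56/3315 [(2 7 7; 0 0 0)], sign=+1
Σ_t [0,1]: t=0:+1/14515200 t=1:−1/79833600 = 1/17740800
(3j)²=729/30940 [(2 7 7; 1 -5 4)], sign=-1
⇒ 4πI² = 21870/48841
I = (-1)√(21870/48841/(4π)) = -0.18876748
No selection rule forces the value: the integral is nonzero (none).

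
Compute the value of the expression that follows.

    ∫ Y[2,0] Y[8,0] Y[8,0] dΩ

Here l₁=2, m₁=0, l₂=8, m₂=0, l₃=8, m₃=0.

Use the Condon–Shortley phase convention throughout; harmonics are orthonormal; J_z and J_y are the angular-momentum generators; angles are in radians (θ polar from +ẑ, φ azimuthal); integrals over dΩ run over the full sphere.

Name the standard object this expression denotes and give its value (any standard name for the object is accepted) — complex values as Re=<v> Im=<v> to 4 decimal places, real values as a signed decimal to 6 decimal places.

Gaunt coefficient, +0.159356

This is a Gaunt coefficient — the integral of a triple product of spherical harmonics over the sphere.
m-sum 0 ✓  L=18 even ✓  6≤8≤10 ✓
Π(2lᵢ+1) = 5×17×17 = 1445
triangle coeff Δ(2,8,8) = 1/348840
Σ_t [0,2]: t=0:+1/116121600 t=1:−1/25401600 t=2:+1/116121600 = -1/45158400
(3j)²=24/1615 [(2 8 8; 0 0 0)], sign=-1
(m-triple is (0,0,0) — same symbol as above.)
⇒ 4πI² = 576/1805
I = (+1)√(576/1805/(4π)) = 0.15935574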